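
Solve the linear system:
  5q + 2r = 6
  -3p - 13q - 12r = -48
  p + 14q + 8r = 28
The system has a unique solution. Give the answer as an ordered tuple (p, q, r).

Form the augmented matrix and row-reduce:
  [  0    5    2  |    6 ]
  [ -3  -13  -12  |  -48 ]
  [  1   14    8  |   28 ]
R1 <-> R2
  [ -3  -13  -12  |  -48 ]
  [  0    5    2  |    6 ]
  [  1   14    8  |   28 ]
R1 -> -1/3·R1
  [ 1  13/3  4  |  16 ]
  [ 0     5  2  |   6 ]
  [ 1    14  8  |  28 ]
R3 -> R3 − R1
  [ 1  13/3  4  |  16 ]
  [ 0     5  2  |   6 ]
  [ 0  29/3  4  |  12 ]
R2 -> 1/5·R2
  [ 1  13/3    4  |   16 ]
  [ 0     1  2/5  |  6/5 ]
  [ 0  29/3    4  |   12 ]
R3 -> R3 − 29/3·R2
  [ 1  13/3     4  |   16 ]
  [ 0     1   2/5  |  6/5 ]
  [ 0     0  2/15  |  2/5 ]
R3 -> 15/2·R3
  [ 1  13/3    4  |   16 ]
  [ 0     1  2/5  |  6/5 ]
  [ 0     0    1  |    3 ]
R2 -> R2 − 2/5·R3
  [ 1  13/3  4  |  16 ]
  [ 0     1  0  |   0 ]
  [ 0     0  1  |   3 ]
R1 -> R1 − 4·R3
  [ 1  13/3  0  |  4 ]
  [ 0     1  0  |  0 ]
  [ 0     0  1  |  3 ]
R1 -> R1 − 13/3·R2
  [ 1  0  0  |  4 ]
  [ 0  1  0  |  0 ]
  [ 0  0  1  |  3 ]
Reading off the last column: p = 4, q = 0, r = 3.

(4, 0, 3)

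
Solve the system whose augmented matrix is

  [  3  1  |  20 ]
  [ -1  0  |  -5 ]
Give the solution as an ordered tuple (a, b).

(5, 5)

R1 -> 1/3·R1
  [  1  1/3  |  20/3 ]
  [ -1    0  |    -5 ]
R2 -> R2 + R1
  [ 1  1/3  |  20/3 ]
  [ 0  1/3  |   5/3 ]
R2 -> 3·R2
  [ 1  1/3  |  20/3 ]
  [ 0    1  |     5 ]
R1 -> R1 − 1/3·R2
  [ 1  0  |  5 ]
  [ 0  1  |  5 ]
Reading off the last column: a = 5, b = 5.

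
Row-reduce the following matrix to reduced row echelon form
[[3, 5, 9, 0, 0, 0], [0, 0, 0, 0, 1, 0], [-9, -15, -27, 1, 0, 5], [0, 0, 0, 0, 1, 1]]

[[1, 5/3, 3, 0, 0, 0], [0, 0, 0, 1, 0, 0], [0, 0, 0, 0, 1, 0], [0, 0, 0, 0, 0, 1]]

R1 ← 1/3·R1
R3 ← R3 + 9·R1
R2 <-> R3
R4 ← R4 − R3
R2 ← R2 − 5·R4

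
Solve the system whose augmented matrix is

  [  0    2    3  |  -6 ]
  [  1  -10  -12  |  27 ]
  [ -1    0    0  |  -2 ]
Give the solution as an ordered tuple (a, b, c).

R1 <-> R2
  [  1  -10  -12  |  27 ]
  [  0    2    3  |  -6 ]
  [ -1    0    0  |  -2 ]
R3 -> R3 + R1
  [ 1  -10  -12  |  27 ]
  [ 0    2    3  |  -6 ]
  [ 0  -10  -12  |  25 ]
R2 -> 1/2·R2
  [ 1  -10  -12  |  27 ]
  [ 0    1  3/2  |  -3 ]
  [ 0  -10  -12  |  25 ]
R3 -> R3 + 10·R2
  [ 1  -10  -12  |  27 ]
  [ 0    1  3/2  |  -3 ]
  [ 0    0    3  |  -5 ]
R3 -> 1/3·R3
  [ 1  -10  -12  |    27 ]
  [ 0    1  3/2  |    -3 ]
  [ 0    0    1  |  -5/3 ]
R2 -> R2 − 3/2·R3
  [ 1  -10  -12  |    27 ]
  [ 0    1    0  |  -1/2 ]
  [ 0    0    1  |  -5/3 ]
R1 -> R1 + 12·R3
  [ 1  -10  0  |     7 ]
  [ 0    1  0  |  -1/2 ]
  [ 0    0  1  |  -5/3 ]
R1 -> R1 + 10·R2
  [ 1  0  0  |     2 ]
  [ 0  1  0  |  -1/2 ]
  [ 0  0  1  |  -5/3 ]
Reading off the last column: a = 2, b = -1/2, c = -5/3.

(2, -1/2, -5/3)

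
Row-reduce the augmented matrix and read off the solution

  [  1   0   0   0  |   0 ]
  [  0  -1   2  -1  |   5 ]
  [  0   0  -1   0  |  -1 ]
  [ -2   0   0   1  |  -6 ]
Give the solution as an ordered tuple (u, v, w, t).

Add 2 times R1 to R4.
  [ 1   0   0   0  |   0 ]
  [ 0  -1   2  -1  |   5 ]
  [ 0   0  -1   0  |  -1 ]
  [ 0   0   0   1  |  -6 ]
Multiply R2 by -1.
  [ 1  0   0  0  |   0 ]
  [ 0  1  -2  1  |  -5 ]
  [ 0  0  -1  0  |  -1 ]
  [ 0  0   0  1  |  -6 ]
Multiply R3 by -1.
  [ 1  0   0  0  |   0 ]
  [ 0  1  -2  1  |  -5 ]
  [ 0  0   1  0  |   1 ]
  [ 0  0   0  1  |  -6 ]
Subtract R4 from R2.
  [ 1  0   0  0  |   0 ]
  [ 0  1  -2  0  |   1 ]
  [ 0  0   1  0  |   1 ]
  [ 0  0   0  1  |  -6 ]
Add 2 times R3 to R2.
  [ 1  0  0  0  |   0 ]
  [ 0  1  0  0  |   3 ]
  [ 0  0  1  0  |   1 ]
  [ 0  0  0  1  |  -6 ]
Reading off the last column: u = 0, v = 3, w = 1, t = -6.

(0, 3, 1, -6)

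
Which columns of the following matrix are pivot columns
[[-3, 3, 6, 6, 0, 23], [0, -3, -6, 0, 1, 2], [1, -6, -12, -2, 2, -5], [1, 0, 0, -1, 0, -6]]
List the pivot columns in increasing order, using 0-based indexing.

r1 ← -1/3·r1
  [ 1  -1   -2  -2  0  -23/3 ]
  [ 0  -3   -6   0  1      2 ]
  [ 1  -6  -12  -2  2     -5 ]
  [ 1   0    0  -1  0     -6 ]
r3 ← r3 − r1
  [ 1  -1   -2  -2  0  -23/3 ]
  [ 0  -3   -6   0  1      2 ]
  [ 0  -5  -10   0  2    8/3 ]
  [ 1   0    0  -1  0     -6 ]
r4 ← r4 − r1
  [ 1  -1   -2  -2  0  -23/3 ]
  [ 0  -3   -6   0  1      2 ]
  [ 0  -5  -10   0  2    8/3 ]
  [ 0   1    2   1  0    5/3 ]
r2 ← -1/3·r2
  [ 1  -1   -2  -2     0  -23/3 ]
  [ 0   1    2   0  -1/3   -2/3 ]
  [ 0  -5  -10   0     2    8/3 ]
  [ 0   1    2   1     0    5/3 ]
r3 ← r3 + 5·r2
  [ 1  -1  -2  -2     0  -23/3 ]
  [ 0   1   2   0  -1/3   -2/3 ]
  [ 0   0   0   0   1/3   -2/3 ]
  [ 0   1   2   1     0    5/3 ]
r4 ← r4 − r2
  [ 1  -1  -2  -2     0  -23/3 ]
  [ 0   1   2   0  -1/3   -2/3 ]
  [ 0   0   0   0   1/3   -2/3 ]
  [ 0   0   0   1   1/3    7/3 ]
r3 ↔ r4
  [ 1  -1  -2  -2     0  -23/3 ]
  [ 0   1   2   0  -1/3   -2/3 ]
  [ 0   0   0   1   1/3    7/3 ]
  [ 0   0   0   0   1/3   -2/3 ]
r4 ← 3·r4
  [ 1  -1  -2  -2     0  -23/3 ]
  [ 0   1   2   0  -1/3   -2/3 ]
  [ 0   0   0   1   1/3    7/3 ]
  [ 0   0   0   0     1     -2 ]
r3 ← r3 − 1/3·r4
  [ 1  -1  -2  -2     0  -23/3 ]
  [ 0   1   2   0  -1/3   -2/3 ]
  [ 0   0   0   1     0      3 ]
  [ 0   0   0   0     1     -2 ]
r2 ← r2 + 1/3·r4
  [ 1  -1  -2  -2  0  -23/3 ]
  [ 0   1   2   0  0   -4/3 ]
  [ 0   0   0   1  0      3 ]
  [ 0   0   0   0  1     -2 ]
r1 ← r1 + 2·r3
  [ 1  -1  -2  0  0  -5/3 ]
  [ 0   1   2  0  0  -4/3 ]
  [ 0   0   0  1  0     3 ]
  [ 0   0   0  0  1    -2 ]
r1 ← r1 + r2
  [ 1  0  0  0  0    -3 ]
  [ 0  1  2  0  0  -4/3 ]
  [ 0  0  0  1  0     3 ]
  [ 0  0  0  0  1    -2 ]
Pivot columns are the columns containing a leading 1.

0, 1, 3, 4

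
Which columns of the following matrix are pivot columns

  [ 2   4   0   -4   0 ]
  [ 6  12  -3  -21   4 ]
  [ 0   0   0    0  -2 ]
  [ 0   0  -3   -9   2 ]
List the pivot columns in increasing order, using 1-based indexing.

1, 3, 5

Multiply r1 by 1/2.
  [ 1   2   0   -2   0 ]
  [ 6  12  -3  -21   4 ]
  [ 0   0   0    0  -2 ]
  [ 0   0  -3   -9   2 ]
Subtract 6 times r1 from r2.
  [ 1  2   0  -2   0 ]
  [ 0  0  -3  -9   4 ]
  [ 0  0   0   0  -2 ]
  [ 0  0  -3  -9   2 ]
Multiply r2 by -1/3.
  [ 1  2   0  -2     0 ]
  [ 0  0   1   3  -4/3 ]
  [ 0  0   0   0    -2 ]
  [ 0  0  -3  -9     2 ]
Add 3 times r2 to r4.
  [ 1  2  0  -2     0 ]
  [ 0  0  1   3  -4/3 ]
  [ 0  0  0   0    -2 ]
  [ 0  0  0   0    -2 ]
Multiply r3 by -1/2.
  [ 1  2  0  -2     0 ]
  [ 0  0  1   3  -4/3 ]
  [ 0  0  0   0     1 ]
  [ 0  0  0   0    -2 ]
Add 2 times r3 to r4.
  [ 1  2  0  -2     0 ]
  [ 0  0  1   3  -4/3 ]
  [ 0  0  0   0     1 ]
  [ 0  0  0   0     0 ]
Add 4/3 times r3 to r2.
  [ 1  2  0  -2  0 ]
  [ 0  0  1   3  0 ]
  [ 0  0  0   0  1 ]
  [ 0  0  0   0  0 ]
Pivot columns are the columns containing a leading 1.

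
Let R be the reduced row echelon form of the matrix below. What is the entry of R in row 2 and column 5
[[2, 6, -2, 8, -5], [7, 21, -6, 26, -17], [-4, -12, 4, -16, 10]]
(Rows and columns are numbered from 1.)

1/2

r1 := 1/2·r1
  [  1    3  -1    4  -5/2 ]
  [  7   21  -6   26   -17 ]
  [ -4  -12   4  -16    10 ]
r2 := r2 − 7·r1
  [  1    3  -1    4  -5/2 ]
  [  0    0   1   -2   1/2 ]
  [ -4  -12   4  -16    10 ]
r3 := r3 + 4·r1
  [ 1  3  -1   4  -5/2 ]
  [ 0  0   1  -2   1/2 ]
  [ 0  0   0   0     0 ]
r1 := r1 + r2
  [ 1  3  0   2   -2 ]
  [ 0  0  1  -2  1/2 ]
  [ 0  0  0   0    0 ]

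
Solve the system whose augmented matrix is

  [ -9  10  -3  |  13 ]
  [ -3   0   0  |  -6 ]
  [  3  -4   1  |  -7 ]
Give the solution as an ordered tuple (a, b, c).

(2, 4, 3)

Multiply r1 by -1/9.
  [  1  -10/9  1/3  |  -13/9 ]
  [ -3      0    0  |     -6 ]
  [  3     -4    1  |     -7 ]
Add 3 times r1 to r2.
  [ 1  -10/9  1/3  |  -13/9 ]
  [ 0  -10/3    1  |  -31/3 ]
  [ 3     -4    1  |     -7 ]
Subtract 3 times r1 from r3.
  [ 1  -10/9  1/3  |  -13/9 ]
  [ 0  -10/3    1  |  -31/3 ]
  [ 0   -2/3    0  |   -8/3 ]
Multiply r2 by -3/10.
  [ 1  -10/9    1/3  |  -13/9 ]
  [ 0      1  -3/10  |  31/10 ]
  [ 0   -2/3      0  |   -8/3 ]
Add 2/3 times r2 to r3.
  [ 1  -10/9    1/3  |  -13/9 ]
  [ 0      1  -3/10  |  31/10 ]
  [ 0      0   -1/5  |   -3/5 ]
Multiply r3 by -5.
  [ 1  -10/9    1/3  |  -13/9 ]
  [ 0      1  -3/10  |  31/10 ]
  [ 0      0      1  |      3 ]
Add 3/10 times r3 to r2.
  [ 1  -10/9  1/3  |  -13/9 ]
  [ 0      1    0  |      4 ]
  [ 0      0    1  |      3 ]
Subtract 1/3 times r3 from r1.
  [ 1  -10/9  0  |  -22/9 ]
  [ 0      1  0  |      4 ]
  [ 0      0  1  |      3 ]
Add 10/9 times r2 to r1.
  [ 1  0  0  |  2 ]
  [ 0  1  0  |  4 ]
  [ 0  0  1  |  3 ]
Reading off the last column: a = 2, b = 4, c = 3.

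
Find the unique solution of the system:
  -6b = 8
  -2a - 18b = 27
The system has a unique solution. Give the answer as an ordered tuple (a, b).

Form the augmented matrix and row-reduce:
  [  0   -6  |   8 ]
  [ -2  -18  |  27 ]
R1 ↔ R2
  [ -2  -18  |  27 ]
  [  0   -6  |   8 ]
R1 ← -1/2·R1
  [ 1   9  |  -27/2 ]
  [ 0  -6  |      8 ]
R2 ← -1/6·R2
  [ 1  9  |  -27/2 ]
  [ 0  1  |   -4/3 ]
R1 ← R1 − 9·R2
  [ 1  0  |  -3/2 ]
  [ 0  1  |  -4/3 ]
Reading off the last column: a = -3/2, b = -4/3.

(-3/2, -4/3)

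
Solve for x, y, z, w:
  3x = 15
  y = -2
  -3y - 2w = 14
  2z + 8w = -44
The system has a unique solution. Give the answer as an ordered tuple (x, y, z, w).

(5, -2, -6, -4)

Form the augmented matrix and row-reduce:
  [ 3   0  0   0  |   15 ]
  [ 0   1  0   0  |   -2 ]
  [ 0  -3  0  -2  |   14 ]
  [ 0   0  2   8  |  -44 ]
Multiply R1 by 1/3.
  [ 1   0  0   0  |    5 ]
  [ 0   1  0   0  |   -2 ]
  [ 0  -3  0  -2  |   14 ]
  [ 0   0  2   8  |  -44 ]
Add 3 times R2 to R3.
  [ 1  0  0   0  |    5 ]
  [ 0  1  0   0  |   -2 ]
  [ 0  0  0  -2  |    8 ]
  [ 0  0  2   8  |  -44 ]
Swap R3 and R4.
  [ 1  0  0   0  |    5 ]
  [ 0  1  0   0  |   -2 ]
  [ 0  0  2   8  |  -44 ]
  [ 0  0  0  -2  |    8 ]
Multiply R3 by 1/2.
  [ 1  0  0   0  |    5 ]
  [ 0  1  0   0  |   -2 ]
  [ 0  0  1   4  |  -22 ]
  [ 0  0  0  -2  |    8 ]
Multiply R4 by -1/2.
  [ 1  0  0  0  |    5 ]
  [ 0  1  0  0  |   -2 ]
  [ 0  0  1  4  |  -22 ]
  [ 0  0  0  1  |   -4 ]
Subtract 4 times R4 from R3.
  [ 1  0  0  0  |   5 ]
  [ 0  1  0  0  |  -2 ]
  [ 0  0  1  0  |  -6 ]
  [ 0  0  0  1  |  -4 ]
Reading off the last column: x = 5, y = -2, z = -6, w = -4.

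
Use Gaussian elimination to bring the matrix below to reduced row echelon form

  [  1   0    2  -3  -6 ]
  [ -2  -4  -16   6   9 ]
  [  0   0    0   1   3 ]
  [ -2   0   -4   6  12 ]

[[1, 0, 2, 0, 3], [0, 1, 3, 0, 3/4], [0, 0, 0, 1, 3], [0, 0, 0, 0, 0]]

R2 → R2 + 2·R1
  [  1   0    2  -3  -6 ]
  [  0  -4  -12   0  -3 ]
  [  0   0    0   1   3 ]
  [ -2   0   -4   6  12 ]
R4 → R4 + 2·R1
  [ 1   0    2  -3  -6 ]
  [ 0  -4  -12   0  -3 ]
  [ 0   0    0   1   3 ]
  [ 0   0    0   0   0 ]
R2 → -1/4·R2
  [ 1  0  2  -3   -6 ]
  [ 0  1  3   0  3/4 ]
  [ 0  0  0   1    3 ]
  [ 0  0  0   0    0 ]
R1 → R1 + 3·R3
  [ 1  0  2  0    3 ]
  [ 0  1  3  0  3/4 ]
  [ 0  0  0  1    3 ]
  [ 0  0  0  0    0 ]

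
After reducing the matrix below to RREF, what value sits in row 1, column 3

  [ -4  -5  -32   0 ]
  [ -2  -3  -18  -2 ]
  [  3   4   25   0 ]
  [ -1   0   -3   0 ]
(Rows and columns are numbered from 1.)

3

ρ1 -> -1/4·ρ1
  [  1  5/4    8   0 ]
  [ -2   -3  -18  -2 ]
  [  3    4   25   0 ]
  [ -1    0   -3   0 ]
ρ2 -> ρ2 + 2·ρ1
  [  1   5/4   8   0 ]
  [  0  -1/2  -2  -2 ]
  [  3     4  25   0 ]
  [ -1     0  -3   0 ]
ρ3 -> ρ3 − 3·ρ1
  [  1   5/4   8   0 ]
  [  0  -1/2  -2  -2 ]
  [  0   1/4   1   0 ]
  [ -1     0  -3   0 ]
ρ4 -> ρ4 + ρ1
  [ 1   5/4   8   0 ]
  [ 0  -1/2  -2  -2 ]
  [ 0   1/4   1   0 ]
  [ 0   5/4   5   0 ]
ρ2 -> -2·ρ2
  [ 1  5/4  8  0 ]
  [ 0    1  4  4 ]
  [ 0  1/4  1  0 ]
  [ 0  5/4  5  0 ]
ρ3 -> ρ3 − 1/4·ρ2
  [ 1  5/4  8   0 ]
  [ 0    1  4   4 ]
  [ 0    0  0  -1 ]
  [ 0  5/4  5   0 ]
ρ4 -> ρ4 − 5/4·ρ2
  [ 1  5/4  8   0 ]
  [ 0    1  4   4 ]
  [ 0    0  0  -1 ]
  [ 0    0  0  -5 ]
ρ3 -> -1·ρ3
  [ 1  5/4  8   0 ]
  [ 0    1  4   4 ]
  [ 0    0  0   1 ]
  [ 0    0  0  -5 ]
ρ4 -> ρ4 + 5·ρ3
  [ 1  5/4  8  0 ]
  [ 0    1  4  4 ]
  [ 0    0  0  1 ]
  [ 0    0  0  0 ]
ρ2 -> ρ2 − 4·ρ3
  [ 1  5/4  8  0 ]
  [ 0    1  4  0 ]
  [ 0    0  0  1 ]
  [ 0    0  0  0 ]
ρ1 -> ρ1 − 5/4·ρ2
  [ 1  0  3  0 ]
  [ 0  1  4  0 ]
  [ 0  0  0  1 ]
  [ 0  0  0  0 ]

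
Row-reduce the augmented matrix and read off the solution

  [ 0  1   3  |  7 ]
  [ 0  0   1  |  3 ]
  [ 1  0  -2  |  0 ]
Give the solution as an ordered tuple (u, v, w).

(6, -2, 3)

ρ1 ↔ ρ3
  [ 1  0  -2  |  0 ]
  [ 0  0   1  |  3 ]
  [ 0  1   3  |  7 ]
ρ2 ↔ ρ3
  [ 1  0  -2  |  0 ]
  [ 0  1   3  |  7 ]
  [ 0  0   1  |  3 ]
ρ2 := ρ2 − 3·ρ3
  [ 1  0  -2  |   0 ]
  [ 0  1   0  |  -2 ]
  [ 0  0   1  |   3 ]
ρ1 := ρ1 + 2·ρ3
  [ 1  0  0  |   6 ]
  [ 0  1  0  |  -2 ]
  [ 0  0  1  |   3 ]
Reading off the last column: u = 6, v = -2, w = 3.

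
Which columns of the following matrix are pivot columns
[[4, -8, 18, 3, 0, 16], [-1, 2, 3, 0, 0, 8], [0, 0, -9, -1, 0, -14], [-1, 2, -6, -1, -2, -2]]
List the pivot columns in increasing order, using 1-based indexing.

1, 3, 4, 5

R1 := 1/4·R1
  [  1  -2  9/2  3/4   0    4 ]
  [ -1   2    3    0   0    8 ]
  [  0   0   -9   -1   0  -14 ]
  [ -1   2   -6   -1  -2   -2 ]
R2 := R2 + R1
  [  1  -2   9/2  3/4   0    4 ]
  [  0   0  15/2  3/4   0   12 ]
  [  0   0    -9   -1   0  -14 ]
  [ -1   2    -6   -1  -2   -2 ]
R4 := R4 + R1
  [ 1  -2   9/2   3/4   0    4 ]
  [ 0   0  15/2   3/4   0   12 ]
  [ 0   0    -9    -1   0  -14 ]
  [ 0   0  -3/2  -1/4  -2    2 ]
R2 := 2/15·R2
  [ 1  -2   9/2   3/4   0    4 ]
  [ 0   0     1  1/10   0  8/5 ]
  [ 0   0    -9    -1   0  -14 ]
  [ 0   0  -3/2  -1/4  -2    2 ]
R3 := R3 + 9·R2
  [ 1  -2   9/2    3/4   0    4 ]
  [ 0   0     1   1/10   0  8/5 ]
  [ 0   0     0  -1/10   0  2/5 ]
  [ 0   0  -3/2   -1/4  -2    2 ]
R4 := R4 + 3/2·R2
  [ 1  -2  9/2    3/4   0     4 ]
  [ 0   0    1   1/10   0   8/5 ]
  [ 0   0    0  -1/10   0   2/5 ]
  [ 0   0    0  -1/10  -2  22/5 ]
R3 := -10·R3
  [ 1  -2  9/2    3/4   0     4 ]
  [ 0   0    1   1/10   0   8/5 ]
  [ 0   0    0      1   0    -4 ]
  [ 0   0    0  -1/10  -2  22/5 ]
R4 := R4 + 1/10·R3
  [ 1  -2  9/2   3/4   0    4 ]
  [ 0   0    1  1/10   0  8/5 ]
  [ 0   0    0     1   0   -4 ]
  [ 0   0    0     0  -2    4 ]
R4 := -1/2·R4
  [ 1  -2  9/2   3/4  0    4 ]
  [ 0   0    1  1/10  0  8/5 ]
  [ 0   0    0     1  0   -4 ]
  [ 0   0    0     0  1   -2 ]
R2 := R2 − 1/10·R3
  [ 1  -2  9/2  3/4  0   4 ]
  [ 0   0    1    0  0   2 ]
  [ 0   0    0    1  0  -4 ]
  [ 0   0    0    0  1  -2 ]
R1 := R1 − 3/4·R3
  [ 1  -2  9/2  0  0   7 ]
  [ 0   0    1  0  0   2 ]
  [ 0   0    0  1  0  -4 ]
  [ 0   0    0  0  1  -2 ]
R1 := R1 − 9/2·R2
  [ 1  -2  0  0  0  -2 ]
  [ 0   0  1  0  0   2 ]
  [ 0   0  0  1  0  -4 ]
  [ 0   0  0  0  1  -2 ]
Pivot columns are the columns containing a leading 1.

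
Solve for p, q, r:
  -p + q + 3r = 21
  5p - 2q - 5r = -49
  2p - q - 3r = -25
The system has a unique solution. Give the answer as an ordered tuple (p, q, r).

Form the augmented matrix and row-reduce:
  [ -1   1   3  |   21 ]
  [  5  -2  -5  |  -49 ]
  [  2  -1  -3  |  -25 ]
Multiply r1 by -1.
  [ 1  -1  -3  |  -21 ]
  [ 5  -2  -5  |  -49 ]
  [ 2  -1  -3  |  -25 ]
Subtract 5 times r1 from r2.
  [ 1  -1  -3  |  -21 ]
  [ 0   3  10  |   56 ]
  [ 2  -1  -3  |  -25 ]
Subtract 2 times r1 from r3.
  [ 1  -1  -3  |  -21 ]
  [ 0   3  10  |   56 ]
  [ 0   1   3  |   17 ]
Multiply r2 by 1/3.
  [ 1  -1    -3  |   -21 ]
  [ 0   1  10/3  |  56/3 ]
  [ 0   1     3  |    17 ]
Subtract r2 from r3.
  [ 1  -1    -3  |   -21 ]
  [ 0   1  10/3  |  56/3 ]
  [ 0   0  -1/3  |  -5/3 ]
Multiply r3 by -3.
  [ 1  -1    -3  |   -21 ]
  [ 0   1  10/3  |  56/3 ]
  [ 0   0     1  |     5 ]
Subtract 10/3 times r3 from r2.
  [ 1  -1  -3  |  -21 ]
  [ 0   1   0  |    2 ]
  [ 0   0   1  |    5 ]
Add 3 times r3 to r1.
  [ 1  -1  0  |  -6 ]
  [ 0   1  0  |   2 ]
  [ 0   0  1  |   5 ]
Add r2 to r1.
  [ 1  0  0  |  -4 ]
  [ 0  1  0  |   2 ]
  [ 0  0  1  |   5 ]
Reading off the last column: p = -4, q = 2, r = 5.

(-4, 2, 5)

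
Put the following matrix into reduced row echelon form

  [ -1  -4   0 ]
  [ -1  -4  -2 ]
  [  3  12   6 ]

[[1, 4, 0], [0, 0, 1], [0, 0, 0]]

R1 := -1·R1
  [  1   4   0 ]
  [ -1  -4  -2 ]
  [  3  12   6 ]
R2 := R2 + R1
  [ 1   4   0 ]
  [ 0   0  -2 ]
  [ 3  12   6 ]
R3 := R3 − 3·R1
  [ 1  4   0 ]
  [ 0  0  -2 ]
  [ 0  0   6 ]
R2 := -1/2·R2
  [ 1  4  0 ]
  [ 0  0  1 ]
  [ 0  0  6 ]
R3 := R3 − 6·R2
  [ 1  4  0 ]
  [ 0  0  1 ]
  [ 0  0  0 ]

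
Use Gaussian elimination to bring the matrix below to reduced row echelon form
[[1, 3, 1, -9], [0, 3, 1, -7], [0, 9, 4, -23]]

r2 → 1/3·r2
  [ 1  3    1    -9 ]
  [ 0  1  1/3  -7/3 ]
  [ 0  9    4   -23 ]
r3 → r3 − 9·r2
  [ 1  3    1    -9 ]
  [ 0  1  1/3  -7/3 ]
  [ 0  0    1    -2 ]
r2 → r2 − 1/3·r3
  [ 1  3  1    -9 ]
  [ 0  1  0  -5/3 ]
  [ 0  0  1    -2 ]
r1 → r1 − r3
  [ 1  3  0    -7 ]
  [ 0  1  0  -5/3 ]
  [ 0  0  1    -2 ]
r1 → r1 − 3·r2
  [ 1  0  0    -2 ]
  [ 0  1  0  -5/3 ]
  [ 0  0  1    -2 ]

[[1, 0, 0, -2], [0, 1, 0, -5/3], [0, 0, 1, -2]]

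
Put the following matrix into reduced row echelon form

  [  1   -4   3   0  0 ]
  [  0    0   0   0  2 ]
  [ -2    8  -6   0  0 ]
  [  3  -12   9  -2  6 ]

ρ3 ← ρ3 + 2·ρ1
  [ 1   -4  3   0  0 ]
  [ 0    0  0   0  2 ]
  [ 0    0  0   0  0 ]
  [ 3  -12  9  -2  6 ]
ρ4 ← ρ4 − 3·ρ1
  [ 1  -4  3   0  0 ]
  [ 0   0  0   0  2 ]
  [ 0   0  0   0  0 ]
  [ 0   0  0  -2  6 ]
ρ2 <-> ρ4
  [ 1  -4  3   0  0 ]
  [ 0   0  0  -2  6 ]
  [ 0   0  0   0  0 ]
  [ 0   0  0   0  2 ]
ρ2 ← -1/2·ρ2
  [ 1  -4  3  0   0 ]
  [ 0   0  0  1  -3 ]
  [ 0   0  0  0   0 ]
  [ 0   0  0  0   2 ]
ρ3 <-> ρ4
  [ 1  -4  3  0   0 ]
  [ 0   0  0  1  -3 ]
  [ 0   0  0  0   2 ]
  [ 0   0  0  0   0 ]
ρ3 ← 1/2·ρ3
  [ 1  -4  3  0   0 ]
  [ 0   0  0  1  -3 ]
  [ 0   0  0  0   1 ]
  [ 0   0  0  0   0 ]
ρ2 ← ρ2 + 3·ρ3
  [ 1  -4  3  0  0 ]
  [ 0   0  0  1  0 ]
  [ 0   0  0  0  1 ]
  [ 0   0  0  0  0 ]

[[1, -4, 3, 0, 0], [0, 0, 0, 1, 0], [0, 0, 0, 0, 1], [0, 0, 0, 0, 0]]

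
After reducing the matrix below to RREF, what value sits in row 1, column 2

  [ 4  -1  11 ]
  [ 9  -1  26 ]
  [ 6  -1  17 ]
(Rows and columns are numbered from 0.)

1

Multiply ρ1 by 1/4.
  [ 1  -1/4  11/4 ]
  [ 9    -1    26 ]
  [ 6    -1    17 ]
Subtract 9 times ρ1 from ρ2.
  [ 1  -1/4  11/4 ]
  [ 0   5/4   5/4 ]
  [ 6    -1    17 ]
Subtract 6 times ρ1 from ρ3.
  [ 1  -1/4  11/4 ]
  [ 0   5/4   5/4 ]
  [ 0   1/2   1/2 ]
Multiply ρ2 by 4/5.
  [ 1  -1/4  11/4 ]
  [ 0     1     1 ]
  [ 0   1/2   1/2 ]
Subtract 1/2 times ρ2 from ρ3.
  [ 1  -1/4  11/4 ]
  [ 0     1     1 ]
  [ 0     0     0 ]
Add 1/4 times ρ2 to ρ1.
  [ 1  0  3 ]
  [ 0  1  1 ]
  [ 0  0  0 ]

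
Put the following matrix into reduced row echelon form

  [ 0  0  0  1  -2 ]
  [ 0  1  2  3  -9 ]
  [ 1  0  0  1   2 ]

Swap R1 and R3.
  [ 1  0  0  1   2 ]
  [ 0  1  2  3  -9 ]
  [ 0  0  0  1  -2 ]
Subtract 3 times R3 from R2.
  [ 1  0  0  1   2 ]
  [ 0  1  2  0  -3 ]
  [ 0  0  0  1  -2 ]
Subtract R3 from R1.
  [ 1  0  0  0   4 ]
  [ 0  1  2  0  -3 ]
  [ 0  0  0  1  -2 ]

[[1, 0, 0, 0, 4], [0, 1, 2, 0, -3], [0, 0, 0, 1, -2]]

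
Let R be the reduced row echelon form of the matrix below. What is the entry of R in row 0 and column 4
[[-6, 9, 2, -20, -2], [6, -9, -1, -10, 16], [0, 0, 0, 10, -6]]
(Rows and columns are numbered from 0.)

Multiply r1 by -1/6.
  [ 1  -3/2  -1/3  10/3  1/3 ]
  [ 6    -9    -1   -10   16 ]
  [ 0     0     0    10   -6 ]
Subtract 6 times r1 from r2.
  [ 1  -3/2  -1/3  10/3  1/3 ]
  [ 0     0     1   -30   14 ]
  [ 0     0     0    10   -6 ]
Multiply r3 by 1/10.
  [ 1  -3/2  -1/3  10/3   1/3 ]
  [ 0     0     1   -30    14 ]
  [ 0     0     0     1  -3/5 ]
Add 30 times r3 to r2.
  [ 1  -3/2  -1/3  10/3   1/3 ]
  [ 0     0     1     0    -4 ]
  [ 0     0     0     1  -3/5 ]
Subtract 10/3 times r3 from r1.
  [ 1  -3/2  -1/3  0   7/3 ]
  [ 0     0     1  0    -4 ]
  [ 0     0     0  1  -3/5 ]
Add 1/3 times r2 to r1.
  [ 1  -3/2  0  0     1 ]
  [ 0     0  1  0    -4 ]
  [ 0     0  0  1  -3/5 ]

1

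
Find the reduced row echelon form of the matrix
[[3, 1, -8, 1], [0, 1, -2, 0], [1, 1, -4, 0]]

[[1, 0, -2, 0], [0, 1, -2, 0], [0, 0, 0, 1]]

r1 → 1/3·r1
  [ 1  1/3  -8/3  1/3 ]
  [ 0    1    -2    0 ]
  [ 1    1    -4    0 ]
r3 → r3 − r1
  [ 1  1/3  -8/3   1/3 ]
  [ 0    1    -2     0 ]
  [ 0  2/3  -4/3  -1/3 ]
r3 → r3 − 2/3·r2
  [ 1  1/3  -8/3   1/3 ]
  [ 0    1    -2     0 ]
  [ 0    0     0  -1/3 ]
r3 → -3·r3
  [ 1  1/3  -8/3  1/3 ]
  [ 0    1    -2    0 ]
  [ 0    0     0    1 ]
r1 → r1 − 1/3·r3
  [ 1  1/3  -8/3  0 ]
  [ 0    1    -2  0 ]
  [ 0    0     0  1 ]
r1 → r1 − 1/3·r2
  [ 1  0  -2  0 ]
  [ 0  1  -2  0 ]
  [ 0  0   0  1 ]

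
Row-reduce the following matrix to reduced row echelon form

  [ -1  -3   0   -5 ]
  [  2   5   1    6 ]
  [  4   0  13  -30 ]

R1 → -1·R1
  [ 1  3   0    5 ]
  [ 2  5   1    6 ]
  [ 4  0  13  -30 ]
R2 → R2 − 2·R1
  [ 1   3   0    5 ]
  [ 0  -1   1   -4 ]
  [ 4   0  13  -30 ]
R3 → R3 − 4·R1
  [ 1    3   0    5 ]
  [ 0   -1   1   -4 ]
  [ 0  -12  13  -50 ]
R2 → -1·R2
  [ 1    3   0    5 ]
  [ 0    1  -1    4 ]
  [ 0  -12  13  -50 ]
R3 → R3 + 12·R2
  [ 1  3   0   5 ]
  [ 0  1  -1   4 ]
  [ 0  0   1  -2 ]
R2 → R2 + R3
  [ 1  3  0   5 ]
  [ 0  1  0   2 ]
  [ 0  0  1  -2 ]
R1 → R1 − 3·R2
  [ 1  0  0  -1 ]
  [ 0  1  0   2 ]
  [ 0  0  1  -2 ]

[[1, 0, 0, -1], [0, 1, 0, 2], [0, 0, 1, -2]]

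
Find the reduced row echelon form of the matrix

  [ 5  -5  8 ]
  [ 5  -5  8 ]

[[1, -1, 8/5], [0, 0, 0]]

ρ1 ← 1/5·ρ1
ρ2 ← ρ2 − 5·ρ1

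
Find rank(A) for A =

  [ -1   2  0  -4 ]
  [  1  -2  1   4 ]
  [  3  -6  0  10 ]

rank = 3

ρ1 -> -1·ρ1
  [ 1  -2  0   4 ]
  [ 1  -2  1   4 ]
  [ 3  -6  0  10 ]
ρ2 -> ρ2 − ρ1
  [ 1  -2  0   4 ]
  [ 0   0  1   0 ]
  [ 3  -6  0  10 ]
ρ3 -> ρ3 − 3·ρ1
  [ 1  -2  0   4 ]
  [ 0   0  1   0 ]
  [ 0   0  0  -2 ]
ρ3 -> -1/2·ρ3
  [ 1  -2  0  4 ]
  [ 0   0  1  0 ]
  [ 0   0  0  1 ]
ρ1 -> ρ1 − 4·ρ3
  [ 1  -2  0  0 ]
  [ 0   0  1  0 ]
  [ 0   0  0  1 ]
The reduced form has 3 nonzero rows.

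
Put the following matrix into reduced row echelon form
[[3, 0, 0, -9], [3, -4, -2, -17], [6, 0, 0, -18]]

[[1, 0, 0, -3], [0, 1, 1/2, 2], [0, 0, 0, 0]]

Multiply R1 by 1/3.
  [ 1   0   0   -3 ]
  [ 3  -4  -2  -17 ]
  [ 6   0   0  -18 ]
Subtract 3 times R1 from R2.
  [ 1   0   0   -3 ]
  [ 0  -4  -2   -8 ]
  [ 6   0   0  -18 ]
Subtract 6 times R1 from R3.
  [ 1   0   0  -3 ]
  [ 0  -4  -2  -8 ]
  [ 0   0   0   0 ]
Multiply R2 by -1/4.
  [ 1  0    0  -3 ]
  [ 0  1  1/2   2 ]
  [ 0  0    0   0 ]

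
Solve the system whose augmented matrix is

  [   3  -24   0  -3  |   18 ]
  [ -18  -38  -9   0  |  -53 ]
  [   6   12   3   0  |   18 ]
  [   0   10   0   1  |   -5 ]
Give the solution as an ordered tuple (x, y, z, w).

ρ1 → 1/3·ρ1
  [   1   -8   0  -1  |    6 ]
  [ -18  -38  -9   0  |  -53 ]
  [   6   12   3   0  |   18 ]
  [   0   10   0   1  |   -5 ]
ρ2 → ρ2 + 18·ρ1
  [ 1    -8   0   -1  |   6 ]
  [ 0  -182  -9  -18  |  55 ]
  [ 6    12   3    0  |  18 ]
  [ 0    10   0    1  |  -5 ]
ρ3 → ρ3 − 6·ρ1
  [ 1    -8   0   -1  |    6 ]
  [ 0  -182  -9  -18  |   55 ]
  [ 0    60   3    6  |  -18 ]
  [ 0    10   0    1  |   -5 ]
ρ2 → -1/182·ρ2
  [ 1  -8      0    -1  |        6 ]
  [ 0   1  9/182  9/91  |  -55/182 ]
  [ 0  60      3     6  |      -18 ]
  [ 0  10      0     1  |       -5 ]
ρ3 → ρ3 − 60·ρ2
  [ 1  -8      0    -1  |        6 ]
  [ 0   1  9/182  9/91  |  -55/182 ]
  [ 0   0   3/91  6/91  |    12/91 ]
  [ 0  10      0     1  |       -5 ]
ρ4 → ρ4 − 10·ρ2
  [ 1  -8       0    -1  |        6 ]
  [ 0   1   9/182  9/91  |  -55/182 ]
  [ 0   0    3/91  6/91  |    12/91 ]
  [ 0   0  -45/91  1/91  |  -180/91 ]
ρ3 → 91/3·ρ3
  [ 1  -8       0    -1  |        6 ]
  [ 0   1   9/182  9/91  |  -55/182 ]
  [ 0   0       1     2  |        4 ]
  [ 0   0  -45/91  1/91  |  -180/91 ]
ρ4 → ρ4 + 45/91·ρ3
  [ 1  -8      0    -1  |        6 ]
  [ 0   1  9/182  9/91  |  -55/182 ]
  [ 0   0      1     2  |        4 ]
  [ 0   0      0     1  |        0 ]
ρ3 → ρ3 − 2·ρ4
  [ 1  -8      0    -1  |        6 ]
  [ 0   1  9/182  9/91  |  -55/182 ]
  [ 0   0      1     0  |        4 ]
  [ 0   0      0     1  |        0 ]
ρ2 → ρ2 − 9/91·ρ4
  [ 1  -8      0  -1  |        6 ]
  [ 0   1  9/182   0  |  -55/182 ]
  [ 0   0      1   0  |        4 ]
  [ 0   0      0   1  |        0 ]
ρ1 → ρ1 + ρ4
  [ 1  -8      0  0  |        6 ]
  [ 0   1  9/182  0  |  -55/182 ]
  [ 0   0      1  0  |        4 ]
  [ 0   0      0  1  |        0 ]
ρ2 → ρ2 − 9/182·ρ3
  [ 1  -8  0  0  |     6 ]
  [ 0   1  0  0  |  -1/2 ]
  [ 0   0  1  0  |     4 ]
  [ 0   0  0  1  |     0 ]
ρ1 → ρ1 + 8·ρ2
  [ 1  0  0  0  |     2 ]
  [ 0  1  0  0  |  -1/2 ]
  [ 0  0  1  0  |     4 ]
  [ 0  0  0  1  |     0 ]
Reading off the last column: x = 2, y = -1/2, z = 4, w = 0.

(2, -1/2, 4, 0)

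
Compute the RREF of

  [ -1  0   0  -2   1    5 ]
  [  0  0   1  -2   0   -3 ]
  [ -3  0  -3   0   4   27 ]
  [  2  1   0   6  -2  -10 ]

[[1, 0, 0, 2, 0, -2], [0, 1, 0, 2, 0, 0], [0, 0, 1, -2, 0, -3], [0, 0, 0, 0, 1, 3]]

ρ1 ← -1·ρ1
  [  1  0   0   2  -1   -5 ]
  [  0  0   1  -2   0   -3 ]
  [ -3  0  -3   0   4   27 ]
  [  2  1   0   6  -2  -10 ]
ρ3 ← ρ3 + 3·ρ1
  [ 1  0   0   2  -1   -5 ]
  [ 0  0   1  -2   0   -3 ]
  [ 0  0  -3   6   1   12 ]
  [ 2  1   0   6  -2  -10 ]
ρ4 ← ρ4 − 2·ρ1
  [ 1  0   0   2  -1  -5 ]
  [ 0  0   1  -2   0  -3 ]
  [ 0  0  -3   6   1  12 ]
  [ 0  1   0   2   0   0 ]
ρ2 <-> ρ4
  [ 1  0   0   2  -1  -5 ]
  [ 0  1   0   2   0   0 ]
  [ 0  0  -3   6   1  12 ]
  [ 0  0   1  -2   0  -3 ]
ρ3 ← -1/3·ρ3
  [ 1  0  0   2    -1  -5 ]
  [ 0  1  0   2     0   0 ]
  [ 0  0  1  -2  -1/3  -4 ]
  [ 0  0  1  -2     0  -3 ]
ρ4 ← ρ4 − ρ3
  [ 1  0  0   2    -1  -5 ]
  [ 0  1  0   2     0   0 ]
  [ 0  0  1  -2  -1/3  -4 ]
  [ 0  0  0   0   1/3   1 ]
ρ4 ← 3·ρ4
  [ 1  0  0   2    -1  -5 ]
  [ 0  1  0   2     0   0 ]
  [ 0  0  1  -2  -1/3  -4 ]
  [ 0  0  0   0     1   3 ]
ρ3 ← ρ3 + 1/3·ρ4
  [ 1  0  0   2  -1  -5 ]
  [ 0  1  0   2   0   0 ]
  [ 0  0  1  -2   0  -3 ]
  [ 0  0  0   0   1   3 ]
ρ1 ← ρ1 + ρ4
  [ 1  0  0   2  0  -2 ]
  [ 0  1  0   2  0   0 ]
  [ 0  0  1  -2  0  -3 ]
  [ 0  0  0   0  1   3 ]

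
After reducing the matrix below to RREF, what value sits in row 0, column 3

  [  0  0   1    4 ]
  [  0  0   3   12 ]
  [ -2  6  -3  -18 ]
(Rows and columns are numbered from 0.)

3

R1 <-> R3
  [ -2  6  -3  -18 ]
  [  0  0   3   12 ]
  [  0  0   1    4 ]
R1 → -1/2·R1
  [ 1  -3  3/2   9 ]
  [ 0   0    3  12 ]
  [ 0   0    1   4 ]
R2 → 1/3·R2
  [ 1  -3  3/2  9 ]
  [ 0   0    1  4 ]
  [ 0   0    1  4 ]
R3 → R3 − R2
  [ 1  -3  3/2  9 ]
  [ 0   0    1  4 ]
  [ 0   0    0  0 ]
R1 → R1 − 3/2·R2
  [ 1  -3  0  3 ]
  [ 0   0  1  4 ]
  [ 0   0  0  0 ]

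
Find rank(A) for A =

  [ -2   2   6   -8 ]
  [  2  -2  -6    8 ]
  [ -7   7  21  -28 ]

rank = 1

Multiply ρ1 by -1/2.
Subtract 2 times ρ1 from ρ2.
Add 7 times ρ1 to ρ3.
The reduced form has 1 nonzero row.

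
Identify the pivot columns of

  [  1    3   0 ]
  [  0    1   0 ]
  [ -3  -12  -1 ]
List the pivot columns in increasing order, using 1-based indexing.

ρ3 → ρ3 + 3·ρ1
  [ 1   3   0 ]
  [ 0   1   0 ]
  [ 0  -3  -1 ]
ρ3 → ρ3 + 3·ρ2
  [ 1  3   0 ]
  [ 0  1   0 ]
  [ 0  0  -1 ]
ρ3 → -1·ρ3
  [ 1  3  0 ]
  [ 0  1  0 ]
  [ 0  0  1 ]
ρ1 → ρ1 − 3·ρ2
  [ 1  0  0 ]
  [ 0  1  0 ]
  [ 0  0  1 ]
Pivot columns are the columns containing a leading 1.

1, 2, 3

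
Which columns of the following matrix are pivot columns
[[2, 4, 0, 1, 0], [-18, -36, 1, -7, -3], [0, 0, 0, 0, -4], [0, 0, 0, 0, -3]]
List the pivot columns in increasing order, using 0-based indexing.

0, 2, 4

R1 := 1/2·R1
  [   1    2  0  1/2   0 ]
  [ -18  -36  1   -7  -3 ]
  [   0    0  0    0  -4 ]
  [   0    0  0    0  -3 ]
R2 := R2 + 18·R1
  [ 1  2  0  1/2   0 ]
  [ 0  0  1    2  -3 ]
  [ 0  0  0    0  -4 ]
  [ 0  0  0    0  -3 ]
R3 := -1/4·R3
  [ 1  2  0  1/2   0 ]
  [ 0  0  1    2  -3 ]
  [ 0  0  0    0   1 ]
  [ 0  0  0    0  -3 ]
R4 := R4 + 3·R3
  [ 1  2  0  1/2   0 ]
  [ 0  0  1    2  -3 ]
  [ 0  0  0    0   1 ]
  [ 0  0  0    0   0 ]
R2 := R2 + 3·R3
  [ 1  2  0  1/2  0 ]
  [ 0  0  1    2  0 ]
  [ 0  0  0    0  1 ]
  [ 0  0  0    0  0 ]
Pivot columns are the columns containing a leading 1.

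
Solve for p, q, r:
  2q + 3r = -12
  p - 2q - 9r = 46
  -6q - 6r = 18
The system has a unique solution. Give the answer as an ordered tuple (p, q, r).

Form the augmented matrix and row-reduce:
  [ 0   2   3  |  -12 ]
  [ 1  -2  -9  |   46 ]
  [ 0  -6  -6  |   18 ]
Swap ρ1 and ρ2.
  [ 1  -2  -9  |   46 ]
  [ 0   2   3  |  -12 ]
  [ 0  -6  -6  |   18 ]
Multiply ρ2 by 1/2.
  [ 1  -2   -9  |  46 ]
  [ 0   1  3/2  |  -6 ]
  [ 0  -6   -6  |  18 ]
Add 6 times ρ2 to ρ3.
  [ 1  -2   -9  |   46 ]
  [ 0   1  3/2  |   -6 ]
  [ 0   0    3  |  -18 ]
Multiply ρ3 by 1/3.
  [ 1  -2   -9  |  46 ]
  [ 0   1  3/2  |  -6 ]
  [ 0   0    1  |  -6 ]
Subtract 3/2 times ρ3 from ρ2.
  [ 1  -2  -9  |  46 ]
  [ 0   1   0  |   3 ]
  [ 0   0   1  |  -6 ]
Add 9 times ρ3 to ρ1.
  [ 1  -2  0  |  -8 ]
  [ 0   1  0  |   3 ]
  [ 0   0  1  |  -6 ]
Add 2 times ρ2 to ρ1.
  [ 1  0  0  |  -2 ]
  [ 0  1  0  |   3 ]
  [ 0  0  1  |  -6 ]
Reading off the last column: p = -2, q = 3, r = -6.

(-2, 3, -6)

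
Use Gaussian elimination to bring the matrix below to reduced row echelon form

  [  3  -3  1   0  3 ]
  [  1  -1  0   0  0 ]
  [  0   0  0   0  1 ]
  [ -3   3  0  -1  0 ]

[[1, -1, 0, 0, 0], [0, 0, 1, 0, 0], [0, 0, 0, 1, 0], [0, 0, 0, 0, 1]]

R1 → 1/3·R1
  [  1  -1  1/3   0  1 ]
  [  1  -1    0   0  0 ]
  [  0   0    0   0  1 ]
  [ -3   3    0  -1  0 ]
R2 → R2 − R1
  [  1  -1   1/3   0   1 ]
  [  0   0  -1/3   0  -1 ]
  [  0   0     0   0   1 ]
  [ -3   3     0  -1   0 ]
R4 → R4 + 3·R1
  [ 1  -1   1/3   0   1 ]
  [ 0   0  -1/3   0  -1 ]
  [ 0   0     0   0   1 ]
  [ 0   0     1  -1   3 ]
R2 → -3·R2
  [ 1  -1  1/3   0  1 ]
  [ 0   0    1   0  3 ]
  [ 0   0    0   0  1 ]
  [ 0   0    1  -1  3 ]
R4 → R4 − R2
  [ 1  -1  1/3   0  1 ]
  [ 0   0    1   0  3 ]
  [ 0   0    0   0  1 ]
  [ 0   0    0  -1  0 ]
R3 <-> R4
  [ 1  -1  1/3   0  1 ]
  [ 0   0    1   0  3 ]
  [ 0   0    0  -1  0 ]
  [ 0   0    0   0  1 ]
R3 → -1·R3
  [ 1  -1  1/3  0  1 ]
  [ 0   0    1  0  3 ]
  [ 0   0    0  1  0 ]
  [ 0   0    0  0  1 ]
R2 → R2 − 3·R4
  [ 1  -1  1/3  0  1 ]
  [ 0   0    1  0  0 ]
  [ 0   0    0  1  0 ]
  [ 0   0    0  0  1 ]
R1 → R1 − R4
  [ 1  -1  1/3  0  0 ]
  [ 0   0    1  0  0 ]
  [ 0   0    0  1  0 ]
  [ 0   0    0  0  1 ]
R1 → R1 − 1/3·R2
  [ 1  -1  0  0  0 ]
  [ 0   0  1  0  0 ]
  [ 0   0  0  1  0 ]
  [ 0   0  0  0  1 ]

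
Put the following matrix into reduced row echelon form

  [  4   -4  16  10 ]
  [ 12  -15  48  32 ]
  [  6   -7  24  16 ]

R1 ← 1/4·R1
  [  1   -1   4  5/2 ]
  [ 12  -15  48   32 ]
  [  6   -7  24   16 ]
R2 ← R2 − 12·R1
  [ 1  -1   4  5/2 ]
  [ 0  -3   0    2 ]
  [ 6  -7  24   16 ]
R3 ← R3 − 6·R1
  [ 1  -1  4  5/2 ]
  [ 0  -3  0    2 ]
  [ 0  -1  0    1 ]
R2 ← -1/3·R2
  [ 1  -1  4   5/2 ]
  [ 0   1  0  -2/3 ]
  [ 0  -1  0     1 ]
R3 ← R3 + R2
  [ 1  -1  4   5/2 ]
  [ 0   1  0  -2/3 ]
  [ 0   0  0   1/3 ]
R3 ← 3·R3
  [ 1  -1  4   5/2 ]
  [ 0   1  0  -2/3 ]
  [ 0   0  0     1 ]
R2 ← R2 + 2/3·R3
  [ 1  -1  4  5/2 ]
  [ 0   1  0    0 ]
  [ 0   0  0    1 ]
R1 ← R1 − 5/2·R3
  [ 1  -1  4  0 ]
  [ 0   1  0  0 ]
  [ 0   0  0  1 ]
R1 ← R1 + R2
  [ 1  0  4  0 ]
  [ 0  1  0  0 ]
  [ 0  0  0  1 ]

[[1, 0, 4, 0], [0, 1, 0, 0], [0, 0, 0, 1]]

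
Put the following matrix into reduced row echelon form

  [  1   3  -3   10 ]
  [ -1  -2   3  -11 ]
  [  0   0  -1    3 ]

R2 ← R2 + R1
  [ 1  3  -3  10 ]
  [ 0  1   0  -1 ]
  [ 0  0  -1   3 ]
R3 ← -1·R3
  [ 1  3  -3  10 ]
  [ 0  1   0  -1 ]
  [ 0  0   1  -3 ]
R1 ← R1 + 3·R3
  [ 1  3  0   1 ]
  [ 0  1  0  -1 ]
  [ 0  0  1  -3 ]
R1 ← R1 − 3·R2
  [ 1  0  0   4 ]
  [ 0  1  0  -1 ]
  [ 0  0  1  -3 ]

[[1, 0, 0, 4], [0, 1, 0, -1], [0, 0, 1, -3]]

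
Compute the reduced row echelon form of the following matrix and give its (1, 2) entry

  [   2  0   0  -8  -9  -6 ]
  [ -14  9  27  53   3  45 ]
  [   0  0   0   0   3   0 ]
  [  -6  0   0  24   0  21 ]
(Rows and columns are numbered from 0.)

3

R1 ← 1/2·R1
  [   1  0   0  -4  -9/2  -3 ]
  [ -14  9  27  53     3  45 ]
  [   0  0   0   0     3   0 ]
  [  -6  0   0  24     0  21 ]
R2 ← R2 + 14·R1
  [  1  0   0  -4  -9/2  -3 ]
  [  0  9  27  -3   -60   3 ]
  [  0  0   0   0     3   0 ]
  [ -6  0   0  24     0  21 ]
R4 ← R4 + 6·R1
  [ 1  0   0  -4  -9/2  -3 ]
  [ 0  9  27  -3   -60   3 ]
  [ 0  0   0   0     3   0 ]
  [ 0  0   0   0   -27   3 ]
R2 ← 1/9·R2
  [ 1  0  0    -4   -9/2   -3 ]
  [ 0  1  3  -1/3  -20/3  1/3 ]
  [ 0  0  0     0      3    0 ]
  [ 0  0  0     0    -27    3 ]
R3 ← 1/3·R3
  [ 1  0  0    -4   -9/2   -3 ]
  [ 0  1  3  -1/3  -20/3  1/3 ]
  [ 0  0  0     0      1    0 ]
  [ 0  0  0     0    -27    3 ]
R4 ← R4 + 27·R3
  [ 1  0  0    -4   -9/2   -3 ]
  [ 0  1  3  -1/3  -20/3  1/3 ]
  [ 0  0  0     0      1    0 ]
  [ 0  0  0     0      0    3 ]
R4 ← 1/3·R4
  [ 1  0  0    -4   -9/2   -3 ]
  [ 0  1  3  -1/3  -20/3  1/3 ]
  [ 0  0  0     0      1    0 ]
  [ 0  0  0     0      0    1 ]
R2 ← R2 − 1/3·R4
  [ 1  0  0    -4   -9/2  -3 ]
  [ 0  1  3  -1/3  -20/3   0 ]
  [ 0  0  0     0      1   0 ]
  [ 0  0  0     0      0   1 ]
R1 ← R1 + 3·R4
  [ 1  0  0    -4   -9/2  0 ]
  [ 0  1  3  -1/3  -20/3  0 ]
  [ 0  0  0     0      1  0 ]
  [ 0  0  0     0      0  1 ]
R2 ← R2 + 20/3·R3
  [ 1  0  0    -4  -9/2  0 ]
  [ 0  1  3  -1/3     0  0 ]
  [ 0  0  0     0     1  0 ]
  [ 0  0  0     0     0  1 ]
R1 ← R1 + 9/2·R3
  [ 1  0  0    -4  0  0 ]
  [ 0  1  3  -1/3  0  0 ]
  [ 0  0  0     0  1  0 ]
  [ 0  0  0     0  0  1 ]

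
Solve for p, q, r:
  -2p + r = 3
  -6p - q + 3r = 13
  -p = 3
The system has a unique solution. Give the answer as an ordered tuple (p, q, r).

Form the augmented matrix and row-reduce:
  [ -2   0  1  |   3 ]
  [ -6  -1  3  |  13 ]
  [ -1   0  0  |   3 ]
R1 ← -1/2·R1
  [  1   0  -1/2  |  -3/2 ]
  [ -6  -1     3  |    13 ]
  [ -1   0     0  |     3 ]
R2 ← R2 + 6·R1
  [  1   0  -1/2  |  -3/2 ]
  [  0  -1     0  |     4 ]
  [ -1   0     0  |     3 ]
R3 ← R3 + R1
  [ 1   0  -1/2  |  -3/2 ]
  [ 0  -1     0  |     4 ]
  [ 0   0  -1/2  |   3/2 ]
R2 ← -1·R2
  [ 1  0  -1/2  |  -3/2 ]
  [ 0  1     0  |    -4 ]
  [ 0  0  -1/2  |   3/2 ]
R3 ← -2·R3
  [ 1  0  -1/2  |  -3/2 ]
  [ 0  1     0  |    -4 ]
  [ 0  0     1  |    -3 ]
R1 ← R1 + 1/2·R3
  [ 1  0  0  |  -3 ]
  [ 0  1  0  |  -4 ]
  [ 0  0  1  |  -3 ]
Reading off the last column: p = -3, q = -4, r = -3.

(-3, -4, -3)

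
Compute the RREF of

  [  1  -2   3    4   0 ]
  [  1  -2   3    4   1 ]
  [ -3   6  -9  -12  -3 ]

[[1, -2, 3, 4, 0], [0, 0, 0, 0, 1], [0, 0, 0, 0, 0]]

R2 → R2 − R1
  [  1  -2   3    4   0 ]
  [  0   0   0    0   1 ]
  [ -3   6  -9  -12  -3 ]
R3 → R3 + 3·R1
  [ 1  -2  3  4   0 ]
  [ 0   0  0  0   1 ]
  [ 0   0  0  0  -3 ]
R3 → R3 + 3·R2
  [ 1  -2  3  4  0 ]
  [ 0   0  0  0  1 ]
  [ 0   0  0  0  0 ]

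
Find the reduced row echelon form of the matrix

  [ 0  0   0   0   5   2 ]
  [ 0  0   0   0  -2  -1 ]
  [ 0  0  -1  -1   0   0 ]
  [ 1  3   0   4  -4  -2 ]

R1 ↔ R4
R2 ↔ R3
R2 ← -1·R2
R3 ← -1/2·R3
R4 ← R4 − 5·R3
R4 ← -2·R4
R3 ← R3 − 1/2·R4
R1 ← R1 + 2·R4
R1 ← R1 + 4·R3

[[1, 3, 0, 4, 0, 0], [0, 0, 1, 1, 0, 0], [0, 0, 0, 0, 1, 0], [0, 0, 0, 0, 0, 1]]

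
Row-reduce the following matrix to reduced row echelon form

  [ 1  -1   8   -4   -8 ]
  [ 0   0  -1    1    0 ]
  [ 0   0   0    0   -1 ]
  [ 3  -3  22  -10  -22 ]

R4 -> R4 − 3·R1
  [ 1  -1   8  -4  -8 ]
  [ 0   0  -1   1   0 ]
  [ 0   0   0   0  -1 ]
  [ 0   0  -2   2   2 ]
R2 -> -1·R2
  [ 1  -1   8  -4  -8 ]
  [ 0   0   1  -1   0 ]
  [ 0   0   0   0  -1 ]
  [ 0   0  -2   2   2 ]
R4 -> R4 + 2·R2
  [ 1  -1  8  -4  -8 ]
  [ 0   0  1  -1   0 ]
  [ 0   0  0   0  -1 ]
  [ 0   0  0   0   2 ]
R3 -> -1·R3
  [ 1  -1  8  -4  -8 ]
  [ 0   0  1  -1   0 ]
  [ 0   0  0   0   1 ]
  [ 0   0  0   0   2 ]
R4 -> R4 − 2·R3
  [ 1  -1  8  -4  -8 ]
  [ 0   0  1  -1   0 ]
  [ 0   0  0   0   1 ]
  [ 0   0  0   0   0 ]
R1 -> R1 + 8·R3
  [ 1  -1  8  -4  0 ]
  [ 0   0  1  -1  0 ]
  [ 0   0  0   0  1 ]
  [ 0   0  0   0  0 ]
R1 -> R1 − 8·R2
  [ 1  -1  0   4  0 ]
  [ 0   0  1  -1  0 ]
  [ 0   0  0   0  1 ]
  [ 0   0  0   0  0 ]

[[1, -1, 0, 4, 0], [0, 0, 1, -1, 0], [0, 0, 0, 0, 1], [0, 0, 0, 0, 0]]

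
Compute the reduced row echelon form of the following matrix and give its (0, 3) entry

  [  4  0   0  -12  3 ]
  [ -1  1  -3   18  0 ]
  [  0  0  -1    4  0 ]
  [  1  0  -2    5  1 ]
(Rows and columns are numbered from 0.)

Multiply r1 by 1/4.
  [  1  0   0  -3  3/4 ]
  [ -1  1  -3  18    0 ]
  [  0  0  -1   4    0 ]
  [  1  0  -2   5    1 ]
Add r1 to r2.
  [ 1  0   0  -3  3/4 ]
  [ 0  1  -3  15  3/4 ]
  [ 0  0  -1   4    0 ]
  [ 1  0  -2   5    1 ]
Subtract r1 from r4.
  [ 1  0   0  -3  3/4 ]
  [ 0  1  -3  15  3/4 ]
  [ 0  0  -1   4    0 ]
  [ 0  0  -2   8  1/4 ]
Multiply r3 by -1.
  [ 1  0   0  -3  3/4 ]
  [ 0  1  -3  15  3/4 ]
  [ 0  0   1  -4    0 ]
  [ 0  0  -2   8  1/4 ]
Add 2 times r3 to r4.
  [ 1  0   0  -3  3/4 ]
  [ 0  1  -3  15  3/4 ]
  [ 0  0   1  -4    0 ]
  [ 0  0   0   0  1/4 ]
Multiply r4 by 4.
  [ 1  0   0  -3  3/4 ]
  [ 0  1  -3  15  3/4 ]
  [ 0  0   1  -4    0 ]
  [ 0  0   0   0    1 ]
Subtract 3/4 times r4 from r2.
  [ 1  0   0  -3  3/4 ]
  [ 0  1  -3  15    0 ]
  [ 0  0   1  -4    0 ]
  [ 0  0   0   0    1 ]
Subtract 3/4 times r4 from r1.
  [ 1  0   0  -3  0 ]
  [ 0  1  -3  15  0 ]
  [ 0  0   1  -4  0 ]
  [ 0  0   0   0  1 ]
Add 3 times r3 to r2.
  [ 1  0  0  -3  0 ]
  [ 0  1  0   3  0 ]
  [ 0  0  1  -4  0 ]
  [ 0  0  0   0  1 ]

-3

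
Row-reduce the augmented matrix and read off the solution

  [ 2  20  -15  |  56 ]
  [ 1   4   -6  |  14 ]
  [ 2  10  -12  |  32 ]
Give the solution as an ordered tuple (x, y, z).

(-2, 2, -4/3)

Multiply R1 by 1/2.
Subtract R1 from R2.
Subtract 2 times R1 from R3.
Multiply R2 by -1/6.
Add 10 times R2 to R3.
Multiply R3 by 2.
Add 1/4 times R3 to R2.
Add 15/2 times R3 to R1.
Subtract 10 times R2 from R1.
Reading off the last column: x = -2, y = 2, z = -4/3.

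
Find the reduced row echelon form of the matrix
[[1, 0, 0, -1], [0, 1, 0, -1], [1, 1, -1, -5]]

R3 → R3 − R1
  [ 1  0   0  -1 ]
  [ 0  1   0  -1 ]
  [ 0  1  -1  -4 ]
R3 → R3 − R2
  [ 1  0   0  -1 ]
  [ 0  1   0  -1 ]
  [ 0  0  -1  -3 ]
R3 → -1·R3
  [ 1  0  0  -1 ]
  [ 0  1  0  -1 ]
  [ 0  0  1   3 ]

[[1, 0, 0, -1], [0, 1, 0, -1], [0, 0, 1, 3]]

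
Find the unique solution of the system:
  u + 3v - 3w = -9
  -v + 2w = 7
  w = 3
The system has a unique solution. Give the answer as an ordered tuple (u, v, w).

Form the augmented matrix and row-reduce:
  [ 1   3  -3  |  -9 ]
  [ 0  -1   2  |   7 ]
  [ 0   0   1  |   3 ]
Multiply R2 by -1.
  [ 1  3  -3  |  -9 ]
  [ 0  1  -2  |  -7 ]
  [ 0  0   1  |   3 ]
Add 2 times R3 to R2.
  [ 1  3  -3  |  -9 ]
  [ 0  1   0  |  -1 ]
  [ 0  0   1  |   3 ]
Add 3 times R3 to R1.
  [ 1  3  0  |   0 ]
  [ 0  1  0  |  -1 ]
  [ 0  0  1  |   3 ]
Subtract 3 times R2 from R1.
  [ 1  0  0  |   3 ]
  [ 0  1  0  |  -1 ]
  [ 0  0  1  |   3 ]
Reading off the last column: u = 3, v = -1, w = 3.

(3, -1, 3)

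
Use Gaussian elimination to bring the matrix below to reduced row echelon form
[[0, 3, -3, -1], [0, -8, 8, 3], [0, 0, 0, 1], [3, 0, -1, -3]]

R1 <-> R4
  [ 3   0  -1  -3 ]
  [ 0  -8   8   3 ]
  [ 0   0   0   1 ]
  [ 0   3  -3  -1 ]
R1 ← 1/3·R1
  [ 1   0  -1/3  -1 ]
  [ 0  -8     8   3 ]
  [ 0   0     0   1 ]
  [ 0   3    -3  -1 ]
R2 ← -1/8·R2
  [ 1  0  -1/3    -1 ]
  [ 0  1    -1  -3/8 ]
  [ 0  0     0     1 ]
  [ 0  3    -3    -1 ]
R4 ← R4 − 3·R2
  [ 1  0  -1/3    -1 ]
  [ 0  1    -1  -3/8 ]
  [ 0  0     0     1 ]
  [ 0  0     0   1/8 ]
R4 ← R4 − 1/8·R3
  [ 1  0  -1/3    -1 ]
  [ 0  1    -1  -3/8 ]
  [ 0  0     0     1 ]
  [ 0  0     0     0 ]
R2 ← R2 + 3/8·R3
  [ 1  0  -1/3  -1 ]
  [ 0  1    -1   0 ]
  [ 0  0     0   1 ]
  [ 0  0     0   0 ]
R1 ← R1 + R3
  [ 1  0  -1/3  0 ]
  [ 0  1    -1  0 ]
  [ 0  0     0  1 ]
  [ 0  0     0  0 ]

[[1, 0, -1/3, 0], [0, 1, -1, 0], [0, 0, 0, 1], [0, 0, 0, 0]]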